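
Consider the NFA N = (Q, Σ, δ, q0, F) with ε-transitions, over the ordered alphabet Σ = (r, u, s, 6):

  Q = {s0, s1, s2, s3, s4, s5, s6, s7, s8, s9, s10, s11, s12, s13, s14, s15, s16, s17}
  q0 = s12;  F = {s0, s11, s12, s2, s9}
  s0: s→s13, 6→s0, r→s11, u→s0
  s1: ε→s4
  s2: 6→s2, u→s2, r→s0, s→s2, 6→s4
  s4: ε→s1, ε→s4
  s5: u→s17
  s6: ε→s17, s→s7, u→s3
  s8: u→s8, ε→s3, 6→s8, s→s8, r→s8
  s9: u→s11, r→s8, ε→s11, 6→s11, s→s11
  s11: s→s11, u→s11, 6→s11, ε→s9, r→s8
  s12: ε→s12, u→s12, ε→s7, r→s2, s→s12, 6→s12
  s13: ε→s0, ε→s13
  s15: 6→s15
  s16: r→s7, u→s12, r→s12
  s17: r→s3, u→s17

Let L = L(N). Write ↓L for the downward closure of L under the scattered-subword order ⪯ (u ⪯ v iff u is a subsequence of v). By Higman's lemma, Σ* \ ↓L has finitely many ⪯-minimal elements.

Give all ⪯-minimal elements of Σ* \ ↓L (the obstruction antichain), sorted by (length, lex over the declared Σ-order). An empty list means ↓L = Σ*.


A = [rrrr].

|Q|=18, |F|=5, |δ|=45 (11 ε).
min D↑ (5 st, q0=0, F={4}): 0:r→1,u→0,s→0,6→0 1:r→2,u→1,s→1,6→1 2:r→3,u→2,s→2,6→2 3:r→4,u→3,s→3,6→3 4:r→4,u→4,s→4,6→4.
'rrrr': N↓-sim [11, 9, 6, 4, 2] end={s3,s8} — reject; 4/4 del acc.
1 obstructions.


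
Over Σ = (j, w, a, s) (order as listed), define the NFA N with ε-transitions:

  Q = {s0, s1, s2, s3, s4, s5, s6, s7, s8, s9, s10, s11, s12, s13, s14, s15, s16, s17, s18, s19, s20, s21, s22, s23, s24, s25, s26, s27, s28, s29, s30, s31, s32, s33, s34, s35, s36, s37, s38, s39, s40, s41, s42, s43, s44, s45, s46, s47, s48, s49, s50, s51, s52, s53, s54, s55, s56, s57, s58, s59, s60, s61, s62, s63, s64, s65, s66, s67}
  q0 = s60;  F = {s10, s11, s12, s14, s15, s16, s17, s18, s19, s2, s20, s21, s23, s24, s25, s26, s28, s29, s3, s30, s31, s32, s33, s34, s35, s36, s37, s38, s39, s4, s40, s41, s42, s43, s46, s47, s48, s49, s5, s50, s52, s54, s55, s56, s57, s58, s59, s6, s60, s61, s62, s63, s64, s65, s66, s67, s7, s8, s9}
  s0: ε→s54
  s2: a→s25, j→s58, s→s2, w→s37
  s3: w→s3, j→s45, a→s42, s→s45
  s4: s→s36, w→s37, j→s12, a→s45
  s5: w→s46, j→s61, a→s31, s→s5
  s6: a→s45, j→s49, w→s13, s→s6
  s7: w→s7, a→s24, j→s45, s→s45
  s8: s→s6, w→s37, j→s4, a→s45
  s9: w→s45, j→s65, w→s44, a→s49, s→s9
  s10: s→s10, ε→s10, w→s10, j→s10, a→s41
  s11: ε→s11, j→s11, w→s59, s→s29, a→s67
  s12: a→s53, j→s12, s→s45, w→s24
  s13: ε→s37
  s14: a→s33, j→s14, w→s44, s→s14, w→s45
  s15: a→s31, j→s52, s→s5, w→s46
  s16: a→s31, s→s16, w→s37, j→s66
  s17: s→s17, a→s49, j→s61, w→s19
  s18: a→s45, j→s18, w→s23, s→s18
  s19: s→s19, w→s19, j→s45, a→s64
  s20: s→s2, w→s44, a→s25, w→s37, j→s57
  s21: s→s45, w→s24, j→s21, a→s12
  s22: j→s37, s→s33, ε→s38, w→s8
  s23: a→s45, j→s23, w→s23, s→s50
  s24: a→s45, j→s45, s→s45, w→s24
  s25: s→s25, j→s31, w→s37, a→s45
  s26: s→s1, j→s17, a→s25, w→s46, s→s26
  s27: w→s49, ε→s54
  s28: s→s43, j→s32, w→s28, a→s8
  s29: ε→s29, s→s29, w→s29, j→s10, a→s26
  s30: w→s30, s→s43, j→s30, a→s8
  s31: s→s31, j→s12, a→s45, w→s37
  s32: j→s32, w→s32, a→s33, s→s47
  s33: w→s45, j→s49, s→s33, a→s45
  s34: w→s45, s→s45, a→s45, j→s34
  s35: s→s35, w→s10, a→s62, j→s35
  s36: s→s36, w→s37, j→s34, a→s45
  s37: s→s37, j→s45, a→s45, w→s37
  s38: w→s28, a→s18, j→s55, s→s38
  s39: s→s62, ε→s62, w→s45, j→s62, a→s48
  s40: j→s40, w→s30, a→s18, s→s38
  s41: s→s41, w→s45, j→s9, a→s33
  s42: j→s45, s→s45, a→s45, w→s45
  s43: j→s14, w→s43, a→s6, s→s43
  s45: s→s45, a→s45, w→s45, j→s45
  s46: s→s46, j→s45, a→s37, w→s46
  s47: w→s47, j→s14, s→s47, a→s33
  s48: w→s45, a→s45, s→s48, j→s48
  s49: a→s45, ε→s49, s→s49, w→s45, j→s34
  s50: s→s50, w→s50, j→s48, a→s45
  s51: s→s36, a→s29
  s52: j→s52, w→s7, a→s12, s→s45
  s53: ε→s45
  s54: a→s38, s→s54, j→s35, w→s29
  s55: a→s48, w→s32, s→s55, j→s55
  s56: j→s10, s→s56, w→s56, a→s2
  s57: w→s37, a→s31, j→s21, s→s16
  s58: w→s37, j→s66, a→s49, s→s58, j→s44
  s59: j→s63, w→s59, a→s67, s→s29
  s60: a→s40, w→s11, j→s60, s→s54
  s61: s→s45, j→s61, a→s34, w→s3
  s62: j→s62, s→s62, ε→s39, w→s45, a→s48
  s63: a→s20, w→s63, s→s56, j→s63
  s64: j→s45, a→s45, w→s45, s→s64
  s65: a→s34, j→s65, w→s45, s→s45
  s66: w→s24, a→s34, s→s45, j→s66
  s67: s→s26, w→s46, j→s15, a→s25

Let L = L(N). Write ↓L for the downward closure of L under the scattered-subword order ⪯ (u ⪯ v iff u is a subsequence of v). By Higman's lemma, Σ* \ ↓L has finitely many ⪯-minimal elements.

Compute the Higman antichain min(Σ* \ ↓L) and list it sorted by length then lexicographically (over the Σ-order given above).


|Q|=68, |F|=59, |δ|=262 (11 ε).
min D↑ (59 st, q0=0, F={20}): 0:j→0,w→1,a→2,s→3 1:j→1,w→4,a→5,s→6 2:j→2,w→7,a→8,s→9 3:j→10,w→6,a→9,s→3 4:j→11,w→4,a→5,s→6 5:j→12,w→13,a→14,s→15 6:j→16,w→6,a→15,s→6 7:j→7,w→7,a→17,s→18 8:j→8,w→19,a→20,s→8 9:j→21,w→22,a→8,s→9 10:j→10,w→16,a→23,s→10 11:j→11,w→11,a→24,s→25 12:j→26,w→13,a→27,s→28 13:j→20,w→13,a→29,s→13 14:j→27,w→29,a→20,s→14 15:j→30,w→13,a→14,s→15 16:j→16,w→16,a→31,s→16 17:j→32,w→29,a→20,s→33 18:j→34,w→18,a→33,s→18 19:j→19,w→19,a→20,s→35 20:j→20,w→20,a→20,s→20 21:j→21,w→36,a→37,s→21 22:j→36,w→22,a→17,s→18 23:j→23,w→20,a→37,s→23 24:j→38,w→29,a→14,s→39 25:j→16,w→25,a→39,s→25 26:j→26,w→40,a→41,s→20 27:j→41,w→29,a→20,s→27 28:j→42,w→13,a→27,s→28 29:j→20,w→29,a→20,s→29 30:j→42,w→43,a→44,s→30 31:j→45,w→20,a→46,s→31 32:j→41,w→29,a→20,s→47 33:j→44,w→29,a→20,s→33 34:j→34,w→20,a→46,s→34 35:j→37,w→35,a→20,s→35 36:j→36,w→36,a→46,s→48 37:j→37,w→20,a→20,s→37 38:j→49,w→29,a→27,s→50 39:j→51,w→29,a→14,s→39 40:j→20,w→40,a→52,s→20 41:j→41,w→52,a→20,s→20 42:j→42,w→53,a→54,s→20 43:j→20,w→43,a→55,s→43 44:j→54,w→20,a→20,s→44 45:j→56,w→20,a→44,s→45 46:j→44,w→20,a→20,s→46 47:j→54,w→29,a→20,s→47 48:j→34,w→48,a→46,s→48 49:j→49,w→52,a→41,s→20 50:j→57,w→29,a→27,s→50 51:j→57,w→29,a→44,s→51 52:j→20,w→52,a→20,s→20 53:j→20,w→53,a→58,s→20 54:j→54,w→20,a→20,s→20 55:j→20,w→20,a→20,s→55 56:j→56,w→20,a→54,s→20 57:j→57,w→52,a→54,s→20 58:j→20,w→20,a→20,s→20 [Hopcroft].
'aaa': |S_i|=[64, 55, 21, 2] end={s45,s53} ∉↓L; 3/3 deletions ∈↓L.
'wawj': run [64, 55, 40, 11, 1] end={s45} rej; 4/4 deletions ∈↓L.
'sjaw': run [64, 51, 35, 14, 2] end={s44,s45} ∉↓L; 4/4 single-dels accept.
'wajjs': run [64, 55, 40, 29, 14, 1] end={s45} ∉↓L; 5/5 del acc.
'awsjw': |S_i|=[64, 55, 29, 17, 7, 2] end={s44,s45} — reject; 5/5 del acc.
'wwjawa': N↓-sim [64, 55, 54, 48, 28, 5, 1] end={s45} — reject; 6/6 del acc.
6 minimals (antichain).

A = [aaa, wawj, sjaw, wajjs, awsjw, wwjawa].


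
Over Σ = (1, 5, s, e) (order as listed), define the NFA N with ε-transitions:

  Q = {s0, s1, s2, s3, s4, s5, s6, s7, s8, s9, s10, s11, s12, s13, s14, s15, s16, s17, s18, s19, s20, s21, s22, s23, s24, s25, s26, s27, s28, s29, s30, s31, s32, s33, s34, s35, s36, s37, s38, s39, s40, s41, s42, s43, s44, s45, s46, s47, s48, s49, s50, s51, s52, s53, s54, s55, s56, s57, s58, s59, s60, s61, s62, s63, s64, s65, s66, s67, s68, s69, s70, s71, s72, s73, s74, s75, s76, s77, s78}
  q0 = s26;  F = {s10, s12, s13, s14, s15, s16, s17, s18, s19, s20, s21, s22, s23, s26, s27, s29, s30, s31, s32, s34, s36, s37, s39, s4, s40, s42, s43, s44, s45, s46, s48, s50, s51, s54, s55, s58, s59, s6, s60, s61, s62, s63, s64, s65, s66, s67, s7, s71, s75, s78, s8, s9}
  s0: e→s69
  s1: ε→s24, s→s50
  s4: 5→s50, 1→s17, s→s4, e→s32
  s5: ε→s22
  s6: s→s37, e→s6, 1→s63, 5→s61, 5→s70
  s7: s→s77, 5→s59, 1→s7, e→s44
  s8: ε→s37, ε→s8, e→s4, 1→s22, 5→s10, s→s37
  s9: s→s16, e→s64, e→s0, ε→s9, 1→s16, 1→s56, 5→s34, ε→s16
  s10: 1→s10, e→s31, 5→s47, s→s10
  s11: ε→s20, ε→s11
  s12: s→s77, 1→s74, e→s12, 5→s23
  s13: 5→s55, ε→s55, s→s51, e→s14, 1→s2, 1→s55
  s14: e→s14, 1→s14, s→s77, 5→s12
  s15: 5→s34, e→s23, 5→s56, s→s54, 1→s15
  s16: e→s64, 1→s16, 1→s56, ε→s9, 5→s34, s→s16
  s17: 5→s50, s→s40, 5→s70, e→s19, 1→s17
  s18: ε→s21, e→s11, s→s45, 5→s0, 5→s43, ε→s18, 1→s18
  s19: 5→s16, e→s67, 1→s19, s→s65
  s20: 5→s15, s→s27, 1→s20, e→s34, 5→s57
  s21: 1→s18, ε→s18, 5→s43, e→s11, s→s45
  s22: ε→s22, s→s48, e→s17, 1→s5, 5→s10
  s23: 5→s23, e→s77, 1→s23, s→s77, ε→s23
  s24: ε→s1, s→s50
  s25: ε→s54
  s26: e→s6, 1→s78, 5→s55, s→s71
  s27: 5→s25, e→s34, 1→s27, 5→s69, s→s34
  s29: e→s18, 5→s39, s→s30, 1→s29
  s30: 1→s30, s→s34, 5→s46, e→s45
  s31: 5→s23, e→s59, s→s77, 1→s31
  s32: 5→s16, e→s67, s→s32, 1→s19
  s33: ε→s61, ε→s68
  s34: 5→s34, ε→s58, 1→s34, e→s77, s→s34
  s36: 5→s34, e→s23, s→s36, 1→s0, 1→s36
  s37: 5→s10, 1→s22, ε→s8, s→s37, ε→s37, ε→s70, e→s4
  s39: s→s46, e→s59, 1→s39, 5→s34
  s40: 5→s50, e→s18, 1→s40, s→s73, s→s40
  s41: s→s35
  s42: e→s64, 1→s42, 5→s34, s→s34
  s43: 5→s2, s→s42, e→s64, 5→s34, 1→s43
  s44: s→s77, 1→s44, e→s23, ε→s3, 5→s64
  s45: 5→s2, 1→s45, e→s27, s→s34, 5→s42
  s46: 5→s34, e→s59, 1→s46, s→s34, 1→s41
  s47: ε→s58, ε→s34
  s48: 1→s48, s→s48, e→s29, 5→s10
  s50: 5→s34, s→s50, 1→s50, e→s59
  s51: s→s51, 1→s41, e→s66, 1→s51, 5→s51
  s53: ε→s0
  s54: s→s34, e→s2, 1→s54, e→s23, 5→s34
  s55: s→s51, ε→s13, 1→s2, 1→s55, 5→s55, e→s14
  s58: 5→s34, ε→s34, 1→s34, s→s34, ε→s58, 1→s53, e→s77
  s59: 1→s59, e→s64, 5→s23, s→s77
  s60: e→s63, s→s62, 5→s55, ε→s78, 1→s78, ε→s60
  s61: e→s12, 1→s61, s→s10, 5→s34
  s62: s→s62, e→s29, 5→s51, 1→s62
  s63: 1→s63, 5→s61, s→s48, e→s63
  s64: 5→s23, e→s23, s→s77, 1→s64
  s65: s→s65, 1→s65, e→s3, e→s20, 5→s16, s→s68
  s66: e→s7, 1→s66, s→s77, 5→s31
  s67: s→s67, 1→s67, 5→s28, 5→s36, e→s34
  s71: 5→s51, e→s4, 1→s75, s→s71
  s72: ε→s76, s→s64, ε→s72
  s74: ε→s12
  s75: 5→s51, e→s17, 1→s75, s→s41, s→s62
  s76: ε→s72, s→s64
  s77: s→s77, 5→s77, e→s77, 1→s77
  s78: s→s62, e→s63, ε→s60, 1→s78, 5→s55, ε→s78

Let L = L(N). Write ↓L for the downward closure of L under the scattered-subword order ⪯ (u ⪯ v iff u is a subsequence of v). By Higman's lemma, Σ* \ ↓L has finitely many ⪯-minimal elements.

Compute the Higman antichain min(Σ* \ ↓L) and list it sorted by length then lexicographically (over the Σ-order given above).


A = [5es, e55e, 1sesse, seeeee].

|Q|=79, |F|=52, |δ|=279 (38 ε).
min D↑ (47 st, q0=0, F={17}): 0:1→1,5→2,s→3,e→4 1:1→1,5→2,s→5,e→6 2:1→2,5→2,s→7,e→8 3:1→9,5→7,s→3,e→10 4:1→6,5→11,s→12,e→4 5:1→5,5→7,s→5,e→13 6:1→6,5→11,s→14,e→6 7:1→7,5→7,s→7,e→15 8:1→8,5→16,s→17,e→8 9:1→9,5→7,s→5,e→18 10:1→18,5→19,s→10,e→20 11:1→11,5→21,s→22,e→16 12:1→23,5→22,s→12,e→10 13:1→13,5→24,s→25,e→26 14:1→14,5→22,s→14,e→13 15:1→15,5→27,s→17,e→28 16:1→16,5→29,s→17,e→16 17:1→17,5→17,s→17,e→17 18:1→18,5→19,s→30,e→31 19:1→19,5→21,s→19,e→32 20:1→31,5→33,s→20,e→34 21:1→21,5→21,s→21,e→17 22:1→22,5→21,s→22,e→27 23:1→23,5→22,s→14,e→18 24:1→24,5→21,s→35,e→32 25:1→25,5→35,s→21,e→36 26:1→26,5→37,s→36,e→38 27:1→27,5→29,s→17,e→32 28:1→28,5→32,s→17,e→39 29:1→29,5→29,s→17,e→17 30:1→30,5→19,s→30,e→26 31:1→31,5→33,s→40,e→34 32:1→32,5→29,s→17,e→41 33:1→33,5→21,s→33,e→41 34:1→34,5→42,s→34,e→21 35:1→35,5→21,s→21,e→32 36:1→36,5→43,s→21,e→44 37:1→37,5→21,s→43,e→41 38:1→38,5→45,s→44,e→21 39:1→39,5→41,s→17,e→29 40:1→40,5→33,s→40,e→38 41:1→41,5→29,s→17,e→29 42:1→42,5→21,s→42,e→29 43:1→43,5→21,s→21,e→41 44:1→44,5→46,s→21,e→21 45:1→45,5→21,s→46,e→29 46:1→46,5→21,s→21,e→29 [Hopcroft].
'5es': run [71, 41, 15, 1] end={s77} rej; 3/3 del acc.
'e55e': |S_i|=[71, 62, 33, 10, 2] end={s69,s77} — reject; 4/4 deletions ∈↓L.
'1sesse': run [71, 64, 49, 34, 19, 7, 2] end={s69,s77} rej; 6/6 deletions ∈↓L.
'seeeee': |S_i|=[71, 60, 49, 35, 22, 8, 2] end={s69,s77} — reject; 6/6 deletions ∈↓L.
4 minimals (antichain).


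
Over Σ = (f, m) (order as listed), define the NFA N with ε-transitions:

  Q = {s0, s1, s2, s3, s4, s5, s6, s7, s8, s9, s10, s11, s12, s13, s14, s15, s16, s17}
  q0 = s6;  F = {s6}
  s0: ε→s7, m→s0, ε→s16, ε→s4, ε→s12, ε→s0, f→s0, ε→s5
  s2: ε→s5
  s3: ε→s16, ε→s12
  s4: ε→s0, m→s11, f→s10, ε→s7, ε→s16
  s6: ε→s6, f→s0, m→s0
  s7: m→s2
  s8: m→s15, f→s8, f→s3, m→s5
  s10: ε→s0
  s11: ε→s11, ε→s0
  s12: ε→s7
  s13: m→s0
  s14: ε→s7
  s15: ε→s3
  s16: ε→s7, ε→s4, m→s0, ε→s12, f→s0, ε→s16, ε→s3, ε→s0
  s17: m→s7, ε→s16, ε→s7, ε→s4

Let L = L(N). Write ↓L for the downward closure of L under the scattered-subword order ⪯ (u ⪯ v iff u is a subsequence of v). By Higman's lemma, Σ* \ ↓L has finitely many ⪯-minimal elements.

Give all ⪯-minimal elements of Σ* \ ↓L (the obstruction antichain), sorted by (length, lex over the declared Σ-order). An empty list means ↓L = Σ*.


|Q|=18, |F|=1, |δ|=43 (28 ε).
min D↑ (2 st, q0=0, F={1}): 0:f→1,m→1 1:f→1,m→1.
'f': |S_i|=[11, 10] end={s0,s10,s11,s12,s16,s2,s3,s4,s5,s7} rej; 1/1 del acc.
'm': |S_i|=[11, 10] end={s0,s10,s11,s12,s16,s2,s3,s4,s5,s7} rej; 1/1 deletions ∈↓L.
2 obstructions.

min(Σ*\↓L) = [f, m].


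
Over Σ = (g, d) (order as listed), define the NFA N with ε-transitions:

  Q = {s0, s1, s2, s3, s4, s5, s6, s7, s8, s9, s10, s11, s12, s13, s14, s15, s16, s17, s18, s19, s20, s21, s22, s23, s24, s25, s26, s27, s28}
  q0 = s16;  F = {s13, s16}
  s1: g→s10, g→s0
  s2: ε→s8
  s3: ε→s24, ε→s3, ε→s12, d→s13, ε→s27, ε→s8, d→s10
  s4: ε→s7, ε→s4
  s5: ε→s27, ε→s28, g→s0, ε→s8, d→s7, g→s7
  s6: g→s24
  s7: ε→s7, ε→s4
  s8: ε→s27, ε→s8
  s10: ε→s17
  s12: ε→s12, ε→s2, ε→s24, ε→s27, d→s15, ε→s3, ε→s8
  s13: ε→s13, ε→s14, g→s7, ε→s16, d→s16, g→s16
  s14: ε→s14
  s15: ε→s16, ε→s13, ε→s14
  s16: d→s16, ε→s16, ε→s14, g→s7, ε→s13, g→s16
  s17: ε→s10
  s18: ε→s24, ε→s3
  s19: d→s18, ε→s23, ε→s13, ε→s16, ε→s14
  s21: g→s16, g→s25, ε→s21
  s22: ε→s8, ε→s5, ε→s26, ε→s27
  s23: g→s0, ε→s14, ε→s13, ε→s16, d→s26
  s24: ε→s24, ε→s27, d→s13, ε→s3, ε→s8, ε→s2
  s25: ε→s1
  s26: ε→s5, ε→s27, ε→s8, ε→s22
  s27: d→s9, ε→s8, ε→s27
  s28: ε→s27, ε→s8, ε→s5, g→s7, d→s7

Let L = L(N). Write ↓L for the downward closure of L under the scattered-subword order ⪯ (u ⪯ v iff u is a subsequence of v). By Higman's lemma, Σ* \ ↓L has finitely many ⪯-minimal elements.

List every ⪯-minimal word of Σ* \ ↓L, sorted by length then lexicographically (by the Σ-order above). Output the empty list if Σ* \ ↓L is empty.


|Q|=29, |F|=2, |δ|=86 (62 ε).
min D↑ (1 st, q0=0, F={}): 0:g→0,d→0 (ε-aug+det+¬).
L(D↑) = ∅; no obstructions.

A = [].


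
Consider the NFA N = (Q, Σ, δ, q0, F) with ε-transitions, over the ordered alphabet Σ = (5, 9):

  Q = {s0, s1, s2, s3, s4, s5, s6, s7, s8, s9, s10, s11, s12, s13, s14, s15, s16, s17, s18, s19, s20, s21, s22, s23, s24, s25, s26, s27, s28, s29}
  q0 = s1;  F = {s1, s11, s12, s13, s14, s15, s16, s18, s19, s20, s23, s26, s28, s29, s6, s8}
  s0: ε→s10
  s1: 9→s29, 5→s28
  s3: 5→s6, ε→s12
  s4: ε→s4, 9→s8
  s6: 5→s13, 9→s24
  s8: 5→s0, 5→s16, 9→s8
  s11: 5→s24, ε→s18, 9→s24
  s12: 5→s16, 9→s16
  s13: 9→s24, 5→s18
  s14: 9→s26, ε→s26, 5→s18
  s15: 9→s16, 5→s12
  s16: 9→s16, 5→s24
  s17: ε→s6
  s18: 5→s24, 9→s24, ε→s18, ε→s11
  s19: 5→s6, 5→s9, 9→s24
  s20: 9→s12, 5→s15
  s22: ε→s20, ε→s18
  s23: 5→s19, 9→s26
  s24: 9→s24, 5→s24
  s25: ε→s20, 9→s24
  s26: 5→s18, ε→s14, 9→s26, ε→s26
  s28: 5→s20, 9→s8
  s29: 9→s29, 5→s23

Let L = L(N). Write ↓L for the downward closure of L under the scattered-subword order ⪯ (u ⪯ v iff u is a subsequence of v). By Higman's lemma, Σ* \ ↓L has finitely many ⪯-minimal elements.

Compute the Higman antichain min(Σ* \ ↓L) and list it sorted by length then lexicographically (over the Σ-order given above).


Antichain: [5955, 9559, 55595, 55995, 555555].

|Q|=30, |F|=16, |δ|=52 (13 ε).
min D↑ (15 st, q0=0, F={11}): 0:5→1,9→2 1:5→3,9→4 2:5→5,9→2 3:5→6,9→7 4:5→8,9→4 5:5→9,9→10 6:5→7,9→8 7:5→8,9→8 8:5→11,9→8 9:5→12,9→11 10:5→13,9→10 11:5→11,9→11 12:5→14,9→11 13:5→11,9→11 14:5→13,9→11 [Hopcroft].
'5955': |S_i|=[20, 18, 10, 6, 1] end={s24} rej; 4/4 del acc.
'9559': run [20, 16, 13, 7, 1] end={s24} rej; 4/4 single-dels accept.
'55595': run [20, 18, 13, 9, 2, 1] end={s24} rej; 5/5 single-dels accept.
'55995': |S_i|=[20, 18, 13, 3, 2, 1] end={s24} ∉↓L; 5/5 del acc.
'555555': N↓-sim [20, 18, 13, 9, 6, 4, 1] end={s24} — reject; 6/6 single-dels accept.
5 minimals (antichain).


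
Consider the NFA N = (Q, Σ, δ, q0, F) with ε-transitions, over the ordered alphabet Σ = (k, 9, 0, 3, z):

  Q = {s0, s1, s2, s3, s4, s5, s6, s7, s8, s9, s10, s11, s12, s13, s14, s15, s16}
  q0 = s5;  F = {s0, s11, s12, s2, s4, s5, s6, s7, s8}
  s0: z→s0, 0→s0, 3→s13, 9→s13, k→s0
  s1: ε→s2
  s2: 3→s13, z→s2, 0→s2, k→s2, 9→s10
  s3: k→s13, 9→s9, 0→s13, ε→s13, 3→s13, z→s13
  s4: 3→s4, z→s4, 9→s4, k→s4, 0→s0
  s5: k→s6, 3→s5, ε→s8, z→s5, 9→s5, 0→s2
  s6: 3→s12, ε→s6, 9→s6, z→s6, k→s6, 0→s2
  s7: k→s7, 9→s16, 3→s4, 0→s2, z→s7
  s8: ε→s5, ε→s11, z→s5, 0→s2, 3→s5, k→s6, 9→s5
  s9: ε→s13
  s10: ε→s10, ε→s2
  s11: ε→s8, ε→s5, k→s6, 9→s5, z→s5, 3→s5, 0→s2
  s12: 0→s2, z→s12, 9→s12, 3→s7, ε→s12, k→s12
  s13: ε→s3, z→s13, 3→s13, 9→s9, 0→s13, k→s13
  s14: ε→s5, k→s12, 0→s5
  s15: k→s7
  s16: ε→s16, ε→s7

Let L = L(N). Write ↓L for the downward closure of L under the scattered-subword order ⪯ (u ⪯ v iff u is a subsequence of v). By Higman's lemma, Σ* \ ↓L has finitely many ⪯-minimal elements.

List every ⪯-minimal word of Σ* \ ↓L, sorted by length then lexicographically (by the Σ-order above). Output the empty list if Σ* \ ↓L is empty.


Antichain: [03, k33309].

|Q|=17, |F|=9, |δ|=74 (16 ε).
min D↑ (8 st, q0=0, F={4}): 0:k→1,9→0,0→2,3→0,z→0 1:k→1,9→1,0→2,3→3,z→1 2:k→2,9→2,0→2,3→4,z→2 3:k→3,9→3,0→2,3→5,z→3 4:k→4,9→4,0→4,3→4,z→4 5:k→5,9→5,0→2,3→6,z→5 6:k→6,9→6,0→7,3→6,z→6 7:k→7,9→4,0→7,3→4,z→7 [Hopcroft].
'03': N↓-sim [14, 6, 3] end={s13,s3,s9} rej; 2/2 single-dels accept.
'k33309': N↓-sim [14, 11, 10, 9, 5, 4, 3] end={s13,s3,s9} rej; 6/6 del acc.
2 words, ⪯-incomp.


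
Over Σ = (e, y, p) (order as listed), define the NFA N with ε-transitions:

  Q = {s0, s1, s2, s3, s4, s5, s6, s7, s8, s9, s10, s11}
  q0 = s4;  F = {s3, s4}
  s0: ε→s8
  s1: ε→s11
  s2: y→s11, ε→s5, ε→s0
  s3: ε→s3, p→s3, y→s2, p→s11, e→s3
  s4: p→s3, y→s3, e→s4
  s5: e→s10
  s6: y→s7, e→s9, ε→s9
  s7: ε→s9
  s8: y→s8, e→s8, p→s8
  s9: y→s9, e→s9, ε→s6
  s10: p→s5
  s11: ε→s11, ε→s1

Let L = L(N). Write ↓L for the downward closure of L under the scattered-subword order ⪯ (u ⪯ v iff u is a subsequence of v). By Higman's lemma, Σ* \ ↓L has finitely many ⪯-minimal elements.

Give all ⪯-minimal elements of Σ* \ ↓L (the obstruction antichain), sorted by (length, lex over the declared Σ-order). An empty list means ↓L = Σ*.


|Q|=12, |F|=2, |δ|=27 (10 ε).
min D↑ (3 st, q0=0, F={2}): 0:e→0,y→1,p→1 1:e→1,y→2,p→1 2:e→2,y→2,p→2.
'yy': run [9, 8, 7] end={s0,s1,s10,s11,s2,s5,s8} rej; 2/2 deletions ∈↓L.
'py': |S_i|=[9, 8, 7] end={s0,s1,s10,s11,s2,s5,s8} — reject; 2/2 del acc.
2 obstructions.

A = [yy, py].


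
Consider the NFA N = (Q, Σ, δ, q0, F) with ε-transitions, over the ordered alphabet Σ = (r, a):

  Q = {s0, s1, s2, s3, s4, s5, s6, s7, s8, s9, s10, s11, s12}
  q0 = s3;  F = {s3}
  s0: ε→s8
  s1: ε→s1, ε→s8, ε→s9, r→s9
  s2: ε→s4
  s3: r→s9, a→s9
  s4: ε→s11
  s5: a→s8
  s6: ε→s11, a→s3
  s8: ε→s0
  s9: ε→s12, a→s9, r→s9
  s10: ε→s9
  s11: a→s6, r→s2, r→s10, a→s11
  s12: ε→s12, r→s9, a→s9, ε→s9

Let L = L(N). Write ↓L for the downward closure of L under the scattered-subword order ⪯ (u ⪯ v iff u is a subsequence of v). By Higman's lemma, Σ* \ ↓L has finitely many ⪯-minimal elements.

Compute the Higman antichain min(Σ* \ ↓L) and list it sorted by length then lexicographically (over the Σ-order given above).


A = [r, a].

|Q|=13, |F|=1, |δ|=25 (12 ε).
min D↑ (2 st, q0=0, F={1}): 0:r→1,a→1 1:r→1,a→1.
'r': |S_i|=[3, 2] end={s12,s9} rej; 1/1 single-dels accept.
'a': run [3, 2] end={s12,s9} — reject; 1/1 del acc.
2 obstructions.


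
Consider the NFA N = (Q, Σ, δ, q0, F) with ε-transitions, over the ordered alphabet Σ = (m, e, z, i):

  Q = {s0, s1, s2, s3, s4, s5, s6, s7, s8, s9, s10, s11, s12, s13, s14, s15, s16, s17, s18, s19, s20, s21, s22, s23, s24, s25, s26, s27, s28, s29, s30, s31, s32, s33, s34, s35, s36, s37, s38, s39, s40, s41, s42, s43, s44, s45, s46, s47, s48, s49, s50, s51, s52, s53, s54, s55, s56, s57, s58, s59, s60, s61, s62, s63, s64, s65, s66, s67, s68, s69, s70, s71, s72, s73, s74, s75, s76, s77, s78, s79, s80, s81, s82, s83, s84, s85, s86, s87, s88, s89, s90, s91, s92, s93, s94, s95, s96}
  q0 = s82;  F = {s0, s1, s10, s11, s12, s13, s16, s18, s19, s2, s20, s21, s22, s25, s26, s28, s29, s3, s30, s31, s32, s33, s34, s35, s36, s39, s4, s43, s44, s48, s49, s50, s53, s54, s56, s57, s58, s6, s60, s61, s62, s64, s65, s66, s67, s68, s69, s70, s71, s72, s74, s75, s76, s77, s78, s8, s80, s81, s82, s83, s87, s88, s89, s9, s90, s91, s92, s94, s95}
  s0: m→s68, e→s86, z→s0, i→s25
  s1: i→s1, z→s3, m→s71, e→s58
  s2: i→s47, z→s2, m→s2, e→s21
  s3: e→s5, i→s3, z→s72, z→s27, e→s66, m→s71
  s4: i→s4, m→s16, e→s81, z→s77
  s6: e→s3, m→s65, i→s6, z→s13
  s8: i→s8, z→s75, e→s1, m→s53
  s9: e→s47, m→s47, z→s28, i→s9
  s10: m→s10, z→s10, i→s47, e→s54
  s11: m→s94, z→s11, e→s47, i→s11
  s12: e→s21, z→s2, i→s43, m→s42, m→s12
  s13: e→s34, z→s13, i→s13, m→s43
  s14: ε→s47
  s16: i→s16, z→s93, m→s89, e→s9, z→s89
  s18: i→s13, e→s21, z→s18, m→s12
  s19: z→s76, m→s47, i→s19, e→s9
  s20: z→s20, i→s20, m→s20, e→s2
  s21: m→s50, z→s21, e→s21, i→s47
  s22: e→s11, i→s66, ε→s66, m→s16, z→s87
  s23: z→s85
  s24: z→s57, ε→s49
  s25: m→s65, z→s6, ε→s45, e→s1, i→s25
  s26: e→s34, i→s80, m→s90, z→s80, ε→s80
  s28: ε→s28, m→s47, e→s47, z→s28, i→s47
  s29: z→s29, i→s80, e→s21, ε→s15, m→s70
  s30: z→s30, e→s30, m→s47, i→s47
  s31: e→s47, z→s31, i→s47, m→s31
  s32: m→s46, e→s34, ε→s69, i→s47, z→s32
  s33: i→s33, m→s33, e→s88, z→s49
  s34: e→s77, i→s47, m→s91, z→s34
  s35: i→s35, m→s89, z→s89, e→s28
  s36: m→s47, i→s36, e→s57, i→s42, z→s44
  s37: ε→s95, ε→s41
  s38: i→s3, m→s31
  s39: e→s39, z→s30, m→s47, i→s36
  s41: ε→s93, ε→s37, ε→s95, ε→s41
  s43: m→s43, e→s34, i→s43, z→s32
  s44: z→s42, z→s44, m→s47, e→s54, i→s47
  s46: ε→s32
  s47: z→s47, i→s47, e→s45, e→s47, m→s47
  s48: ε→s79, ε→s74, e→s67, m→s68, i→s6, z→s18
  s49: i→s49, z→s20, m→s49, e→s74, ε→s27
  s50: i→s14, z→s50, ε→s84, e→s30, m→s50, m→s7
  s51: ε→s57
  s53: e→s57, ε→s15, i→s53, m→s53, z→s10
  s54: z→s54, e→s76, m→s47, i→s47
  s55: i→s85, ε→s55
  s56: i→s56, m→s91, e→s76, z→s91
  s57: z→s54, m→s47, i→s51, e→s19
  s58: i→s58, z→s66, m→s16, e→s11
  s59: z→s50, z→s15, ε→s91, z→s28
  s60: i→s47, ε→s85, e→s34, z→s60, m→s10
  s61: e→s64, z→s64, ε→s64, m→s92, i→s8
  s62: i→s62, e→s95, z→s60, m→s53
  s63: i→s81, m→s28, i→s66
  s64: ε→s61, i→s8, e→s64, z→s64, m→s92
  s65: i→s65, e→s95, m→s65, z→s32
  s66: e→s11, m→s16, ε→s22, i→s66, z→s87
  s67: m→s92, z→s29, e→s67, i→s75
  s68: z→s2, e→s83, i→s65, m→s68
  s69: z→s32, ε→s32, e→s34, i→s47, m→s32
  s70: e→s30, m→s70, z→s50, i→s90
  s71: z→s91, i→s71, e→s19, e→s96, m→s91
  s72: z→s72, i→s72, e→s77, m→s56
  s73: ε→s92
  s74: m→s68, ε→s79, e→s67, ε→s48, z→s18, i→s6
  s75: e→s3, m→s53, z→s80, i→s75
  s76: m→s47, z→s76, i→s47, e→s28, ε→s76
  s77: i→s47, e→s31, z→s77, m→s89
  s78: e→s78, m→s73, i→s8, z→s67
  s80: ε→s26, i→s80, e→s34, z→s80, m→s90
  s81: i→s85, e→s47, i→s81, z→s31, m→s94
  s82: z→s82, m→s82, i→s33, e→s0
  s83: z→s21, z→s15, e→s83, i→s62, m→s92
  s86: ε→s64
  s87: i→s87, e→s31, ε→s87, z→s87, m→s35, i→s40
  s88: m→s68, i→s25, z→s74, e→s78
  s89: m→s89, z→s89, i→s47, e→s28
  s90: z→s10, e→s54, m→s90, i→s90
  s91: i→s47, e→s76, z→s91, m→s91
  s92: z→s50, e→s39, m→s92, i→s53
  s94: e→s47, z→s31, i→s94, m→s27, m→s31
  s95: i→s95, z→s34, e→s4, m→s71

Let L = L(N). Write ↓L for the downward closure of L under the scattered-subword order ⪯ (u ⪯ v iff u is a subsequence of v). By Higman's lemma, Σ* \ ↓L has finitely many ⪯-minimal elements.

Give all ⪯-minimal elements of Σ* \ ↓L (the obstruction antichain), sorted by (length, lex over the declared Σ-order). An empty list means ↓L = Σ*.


min(Σ*\↓L) = [emzi, eemem, izzei, eiemmi, eieeee].

|Q|=97, |F|=69, |δ|=339 (35 ε).
min D↑ (65 st, q0=0, F={20}): 0:m→0,e→1,z→0,i→2 1:m→3,e→4,z→1,i→5 2:m→2,e→6,z→7,i→2 3:m→3,e→8,z→9,i→10 4:m→11,e→4,z→4,i→12 5:m→10,e→13,z→14,i→5 6:m→3,e→15,z→16,i→5 7:m→7,e→16,z→17,i→7 8:m→11,e→8,z→18,i→19 9:m→9,e→18,z→9,i→20 10:m→10,e→21,z→22,i→10 11:m→11,e→23,z→24,i→25 12:m→25,e→13,z→26,i→12 13:m→27,e→28,z→29,i→13 14:m→10,e→29,z→30,i→14 15:m→11,e→15,z→31,i→12 16:m→3,e→31,z→32,i→14 17:m→17,e→9,z→17,i→17 18:m→24,e→18,z→18,i→20 19:m→25,e→21,z→33,i→19 20:m→20,e→20,z→20,i→20 21:m→27,e→34,z→35,i→21 22:m→22,e→35,z→22,i→20 23:m→20,e→23,z→36,i→37 24:m→24,e→36,z→24,i→20 25:m→25,e→38,z→39,i→25 26:m→25,e→29,z→40,i→26 27:m→41,e→42,z→41,i→27 28:m→43,e→44,z→45,i→28 29:m→27,e→45,z→46,i→29 30:m→47,e→35,z→30,i→30 31:m→11,e→31,z→48,i→26 32:m→49,e→18,z→32,i→30 33:m→39,e→35,z→33,i→20 34:m→43,e→50,z→51,i→34 35:m→41,e→51,z→35,i→20 36:m→20,e→36,z→36,i→20 37:m→20,e→38,z→52,i→37 38:m→20,e→42,z→53,i→38 39:m→39,e→53,z→39,i→20 40:m→54,e→35,z→40,i→40 41:m→41,e→55,z→41,i→20 42:m→20,e→56,z→55,i→42 43:m→57,e→56,z→57,i→43 44:m→58,e→20,z→44,i→44 45:m→43,e→44,z→59,i→45 46:m→60,e→51,z→46,i→46 47:m→47,e→35,z→22,i→47 48:m→61,e→18,z→48,i→40 49:m→49,e→18,z→9,i→47 50:m→58,e→20,z→62,i→50 51:m→57,e→62,z→51,i→20 52:m→20,e→53,z→52,i→20 53:m→20,e→55,z→53,i→20 54:m→54,e→53,z→39,i→54 55:m→20,e→63,z→55,i→20 56:m→20,e→20,z→63,i→56 57:m→57,e→63,z→57,i→20 58:m→62,e→20,z→62,i→58 59:m→64,e→62,z→59,i→59 60:m→41,e→55,z→41,i→60 61:m→61,e→36,z→24,i→54 62:m→62,e→20,z→62,i→20 63:m→20,e→20,z→63,i→20 64:m→57,e→63,z→57,i→64 [Hopcroft].
'emzi': |S_i|=[87, 83, 54, 27, 3] end={s14,s45,s47} ∉↓L; 4/4 del acc.
'eemem': N↓-sim [87, 83, 66, 36, 15, 2] end={s45,s47} ∉↓L; 5/5 deletions ∈↓L.
'izzei': N↓-sim [87, 82, 74, 45, 17, 3] end={s14,s45,s47} rej; 5/5 single-dels accept.
'eiemmi': run [87, 83, 58, 36, 17, 8, 2] end={s45,s47} rej; 6/6 deletions ∈↓L.
'eieeee': |S_i|=[87, 83, 58, 36, 25, 10, 2] end={s45,s47} rej; 6/6 del acc.
5 words, ⪯-incomp.


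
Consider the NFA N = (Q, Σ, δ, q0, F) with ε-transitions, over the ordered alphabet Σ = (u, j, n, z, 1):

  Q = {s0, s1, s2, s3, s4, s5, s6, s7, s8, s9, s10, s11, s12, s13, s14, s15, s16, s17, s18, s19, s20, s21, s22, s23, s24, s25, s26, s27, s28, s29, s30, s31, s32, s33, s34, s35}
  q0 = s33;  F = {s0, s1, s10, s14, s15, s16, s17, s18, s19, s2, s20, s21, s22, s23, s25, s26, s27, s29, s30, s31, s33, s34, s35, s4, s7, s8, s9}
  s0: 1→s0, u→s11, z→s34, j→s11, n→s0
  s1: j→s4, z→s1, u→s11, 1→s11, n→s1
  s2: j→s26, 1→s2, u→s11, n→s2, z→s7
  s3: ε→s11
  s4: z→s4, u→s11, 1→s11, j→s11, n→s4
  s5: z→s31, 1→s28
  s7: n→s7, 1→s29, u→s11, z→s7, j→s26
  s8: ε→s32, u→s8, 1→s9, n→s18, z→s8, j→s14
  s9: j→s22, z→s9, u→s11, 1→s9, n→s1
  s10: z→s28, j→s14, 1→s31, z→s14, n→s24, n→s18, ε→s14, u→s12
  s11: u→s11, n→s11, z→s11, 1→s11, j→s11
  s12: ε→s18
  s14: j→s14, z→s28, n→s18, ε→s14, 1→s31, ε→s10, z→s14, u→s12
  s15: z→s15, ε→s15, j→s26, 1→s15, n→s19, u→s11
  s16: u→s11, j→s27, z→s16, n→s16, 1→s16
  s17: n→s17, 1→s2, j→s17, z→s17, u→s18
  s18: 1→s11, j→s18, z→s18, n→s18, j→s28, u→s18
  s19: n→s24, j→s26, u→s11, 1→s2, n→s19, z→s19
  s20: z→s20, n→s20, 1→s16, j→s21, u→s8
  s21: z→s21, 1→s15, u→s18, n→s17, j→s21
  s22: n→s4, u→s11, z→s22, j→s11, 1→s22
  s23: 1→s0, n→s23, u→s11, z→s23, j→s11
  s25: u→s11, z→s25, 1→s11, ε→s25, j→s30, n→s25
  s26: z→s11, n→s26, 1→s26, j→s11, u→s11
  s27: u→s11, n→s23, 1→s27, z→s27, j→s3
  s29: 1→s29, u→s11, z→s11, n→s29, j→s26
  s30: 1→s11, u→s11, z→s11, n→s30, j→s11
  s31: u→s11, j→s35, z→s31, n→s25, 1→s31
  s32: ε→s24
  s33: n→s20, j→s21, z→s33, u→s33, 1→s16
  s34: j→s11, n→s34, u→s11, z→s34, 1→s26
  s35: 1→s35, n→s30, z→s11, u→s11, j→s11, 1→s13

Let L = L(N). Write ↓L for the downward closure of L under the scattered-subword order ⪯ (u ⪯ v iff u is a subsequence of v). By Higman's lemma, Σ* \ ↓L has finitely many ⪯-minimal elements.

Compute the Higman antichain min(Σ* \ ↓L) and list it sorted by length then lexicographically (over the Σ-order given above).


A = [1u, ju1, 1jj, j1jz, nun1, jn1z1z].

|Q|=36, |F|=27, |δ|=157 (9 ε).
min D↑ (27 st, q0=0, F={8}): 0:u→0,j→1,n→2,z→0,1→3 1:u→4,j→1,n→5,z→1,1→6 2:u→7,j→1,n→2,z→2,1→3 3:u→8,j→9,n→3,z→3,1→3 4:u→4,j→4,n→4,z→4,1→8 5:u→4,j→5,n→5,z→5,1→10 6:u→8,j→11,n→12,z→6,1→6 7:u→7,j→13,n→4,z→7,1→14 8:u→8,j→8,n→8,z→8,1→8 9:u→8,j→8,n→15,z→9,1→9 10:u→8,j→11,n→10,z→16,1→10 11:u→8,j→8,n→11,z→8,1→11 12:u→8,j→11,n→12,z→12,1→10 13:u→4,j→13,n→4,z→13,1→17 14:u→8,j→18,n→19,z→14,1→14 15:u→8,j→8,n→15,z→15,1→20 16:u→8,j→11,n→16,z→16,1→21 17:u→8,j→22,n→23,z→17,1→17 18:u→8,j→8,n→24,z→18,1→18 19:u→8,j→24,n→19,z→19,1→8 20:u→8,j→8,n→20,z→25,1→20 21:u→8,j→11,n→21,z→8,1→21 22:u→8,j→8,n→26,z→8,1→22 23:u→8,j→26,n→23,z→23,1→8 24:u→8,j→8,n→24,z→24,1→8 25:u→8,j→8,n→25,z→25,1→11 26:u→8,j→8,n→26,z→8,1→8.
'1u': N↓-sim [34, 23, 1] end={s11} rej; 2/2 del acc.
'ju1': |S_i|=[34, 27, 4, 1] end={s11} ∉↓L; 3/3 del acc.
'1jj': run [34, 23, 12, 2] end={s11,s3} rej; 3/3 deletions ∈↓L.
'j1jz': run [34, 27, 20, 6, 1] end={s11} — reject; 4/4 deletions ∈↓L.
'nun1': run [34, 33, 18, 8, 1] end={s11} rej; 4/4 del acc.
'jn1z1z': N↓-sim [34, 27, 16, 7, 5, 3, 1] end={s11} — reject; 6/6 deletions ∈↓L.
6 words, ⪯-incomp.


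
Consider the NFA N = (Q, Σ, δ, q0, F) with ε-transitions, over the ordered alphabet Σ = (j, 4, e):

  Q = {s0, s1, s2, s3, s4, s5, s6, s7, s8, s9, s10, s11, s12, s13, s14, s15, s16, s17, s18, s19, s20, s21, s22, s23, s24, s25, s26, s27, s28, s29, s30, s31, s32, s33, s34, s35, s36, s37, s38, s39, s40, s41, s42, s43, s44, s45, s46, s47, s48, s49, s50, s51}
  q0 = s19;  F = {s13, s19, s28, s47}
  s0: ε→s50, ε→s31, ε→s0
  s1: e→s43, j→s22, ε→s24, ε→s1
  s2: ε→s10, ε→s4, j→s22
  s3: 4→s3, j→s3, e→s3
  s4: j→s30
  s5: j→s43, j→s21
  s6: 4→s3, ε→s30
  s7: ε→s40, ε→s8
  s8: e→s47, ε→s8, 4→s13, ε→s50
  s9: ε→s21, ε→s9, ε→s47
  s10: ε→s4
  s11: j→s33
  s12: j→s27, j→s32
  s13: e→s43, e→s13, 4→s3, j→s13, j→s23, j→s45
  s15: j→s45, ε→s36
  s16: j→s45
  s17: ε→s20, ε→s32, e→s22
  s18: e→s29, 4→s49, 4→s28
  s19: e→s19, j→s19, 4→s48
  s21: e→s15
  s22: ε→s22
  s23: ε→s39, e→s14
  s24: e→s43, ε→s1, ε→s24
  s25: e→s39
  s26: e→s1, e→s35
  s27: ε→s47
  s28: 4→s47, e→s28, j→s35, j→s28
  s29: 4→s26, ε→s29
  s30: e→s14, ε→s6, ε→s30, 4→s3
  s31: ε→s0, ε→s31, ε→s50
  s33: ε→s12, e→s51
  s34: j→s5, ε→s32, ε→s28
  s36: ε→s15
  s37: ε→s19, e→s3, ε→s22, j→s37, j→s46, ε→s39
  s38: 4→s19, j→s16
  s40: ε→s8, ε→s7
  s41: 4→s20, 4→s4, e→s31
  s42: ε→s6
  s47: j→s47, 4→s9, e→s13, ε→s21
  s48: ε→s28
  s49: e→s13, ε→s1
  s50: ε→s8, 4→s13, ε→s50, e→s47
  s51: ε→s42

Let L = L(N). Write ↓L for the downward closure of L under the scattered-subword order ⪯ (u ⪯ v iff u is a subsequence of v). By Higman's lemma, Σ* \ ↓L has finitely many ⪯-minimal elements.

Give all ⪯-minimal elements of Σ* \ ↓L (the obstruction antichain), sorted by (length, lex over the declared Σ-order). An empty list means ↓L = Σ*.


|Q|=52, |F|=4, |δ|=105 (46 ε).
min D↑ (5 st, q0=0, F={4}): 0:j→0,4→1,e→0 1:j→1,4→2,e→1 2:j→2,4→2,e→3 3:j→3,4→4,e→3 4:j→4,4→4,e→4.
'44e4': N↓-sim [16, 15, 12, 9, 1] end={s3} rej; 4/4 deletions ∈↓L.
1 obstructions.

Antichain: [44e4].


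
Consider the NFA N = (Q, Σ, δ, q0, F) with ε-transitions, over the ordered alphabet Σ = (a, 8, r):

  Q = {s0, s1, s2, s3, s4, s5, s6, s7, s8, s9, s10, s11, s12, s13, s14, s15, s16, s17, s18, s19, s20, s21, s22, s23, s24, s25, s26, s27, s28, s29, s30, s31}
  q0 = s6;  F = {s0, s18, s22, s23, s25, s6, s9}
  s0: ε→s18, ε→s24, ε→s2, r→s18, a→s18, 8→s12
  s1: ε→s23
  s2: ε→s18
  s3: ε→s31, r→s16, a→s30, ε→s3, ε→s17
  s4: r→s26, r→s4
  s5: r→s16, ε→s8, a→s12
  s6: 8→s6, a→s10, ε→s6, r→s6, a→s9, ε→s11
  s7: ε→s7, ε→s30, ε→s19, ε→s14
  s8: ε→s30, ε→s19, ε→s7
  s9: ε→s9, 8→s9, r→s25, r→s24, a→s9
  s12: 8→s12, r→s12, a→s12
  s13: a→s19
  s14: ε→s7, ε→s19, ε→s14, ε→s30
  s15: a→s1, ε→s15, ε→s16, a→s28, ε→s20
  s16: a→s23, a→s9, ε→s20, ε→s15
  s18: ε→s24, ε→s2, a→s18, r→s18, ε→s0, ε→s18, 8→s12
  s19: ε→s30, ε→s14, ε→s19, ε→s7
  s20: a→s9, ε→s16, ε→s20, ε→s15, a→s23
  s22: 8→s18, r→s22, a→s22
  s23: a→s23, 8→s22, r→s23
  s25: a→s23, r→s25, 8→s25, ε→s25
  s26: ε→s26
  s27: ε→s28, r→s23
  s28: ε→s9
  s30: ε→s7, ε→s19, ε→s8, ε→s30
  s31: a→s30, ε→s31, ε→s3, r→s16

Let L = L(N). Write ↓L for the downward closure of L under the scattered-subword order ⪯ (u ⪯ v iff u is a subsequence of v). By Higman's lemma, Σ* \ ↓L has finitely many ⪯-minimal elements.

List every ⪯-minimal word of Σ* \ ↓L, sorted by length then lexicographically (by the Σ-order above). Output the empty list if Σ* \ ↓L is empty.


|Q|=32, |F|=7, |δ|=91 (49 ε).
min D↑ (7 st, q0=0, F={6}): 0:a→1,8→0,r→0 1:a→1,8→1,r→2 2:a→3,8→2,r→2 3:a→3,8→4,r→3 4:a→4,8→5,r→4 5:a→5,8→6,r→5 6:a→6,8→6,r→6.
'ara888': N↓-sim [12, 10, 8, 7, 6, 5, 1] end={s12} — reject; 6/6 deletions ∈↓L.
1 words, ⪯-incomp.

Antichain: [ara888].


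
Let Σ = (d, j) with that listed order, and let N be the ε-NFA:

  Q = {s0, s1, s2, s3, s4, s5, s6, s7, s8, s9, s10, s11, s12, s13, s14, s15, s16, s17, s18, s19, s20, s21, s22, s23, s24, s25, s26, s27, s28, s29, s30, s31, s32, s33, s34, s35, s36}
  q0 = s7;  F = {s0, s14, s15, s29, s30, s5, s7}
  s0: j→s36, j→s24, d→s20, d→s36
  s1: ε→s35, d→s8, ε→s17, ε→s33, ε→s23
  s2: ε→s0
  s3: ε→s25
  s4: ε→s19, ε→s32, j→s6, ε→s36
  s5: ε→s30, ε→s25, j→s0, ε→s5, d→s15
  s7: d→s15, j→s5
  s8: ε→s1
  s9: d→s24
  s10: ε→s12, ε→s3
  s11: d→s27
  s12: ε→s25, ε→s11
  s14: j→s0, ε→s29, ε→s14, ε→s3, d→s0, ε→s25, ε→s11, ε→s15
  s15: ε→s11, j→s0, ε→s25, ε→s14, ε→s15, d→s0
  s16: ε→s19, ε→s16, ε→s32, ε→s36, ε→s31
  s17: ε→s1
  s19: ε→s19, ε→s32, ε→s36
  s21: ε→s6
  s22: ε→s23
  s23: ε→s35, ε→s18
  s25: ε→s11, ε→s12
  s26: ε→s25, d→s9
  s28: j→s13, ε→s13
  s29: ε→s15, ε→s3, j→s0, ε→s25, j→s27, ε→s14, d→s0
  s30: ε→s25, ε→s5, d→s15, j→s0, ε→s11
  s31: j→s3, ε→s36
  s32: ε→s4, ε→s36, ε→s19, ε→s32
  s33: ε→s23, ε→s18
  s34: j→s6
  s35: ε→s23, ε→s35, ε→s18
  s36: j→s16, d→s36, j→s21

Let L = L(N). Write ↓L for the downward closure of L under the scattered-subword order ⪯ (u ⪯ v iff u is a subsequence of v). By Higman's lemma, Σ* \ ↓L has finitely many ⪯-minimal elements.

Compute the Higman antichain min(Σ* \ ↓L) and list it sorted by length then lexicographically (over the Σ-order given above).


|Q|=37, |F|=7, |δ|=89 (61 ε).
min D↑ (5 st, q0=0, F={4}): 0:d→1,j→2 1:d→3,j→3 2:d→1,j→3 3:d→4,j→4 4:d→4,j→4 (ε-aug+det+¬).
'ddd': N↓-sim [22, 19, 16, 14] end={s11,s12,s16,s19,s20,s21,s25,s27,s3,s31,s32,s36,…} rej; 3/3 del acc.
'ddj': |S_i|=[22, 19, 16, 14] end={s11,s12,s16,s19,s21,s24,s25,s27,s3,s31,s32,s36,…} rej; 3/3 deletions ∈↓L.
'djd': run [22, 19, 16, 14] end={s11,s12,s16,s19,s20,s21,s25,s27,s3,s31,s32,s36,…} — reject; 3/3 deletions ∈↓L.
'djj': |S_i|=[22, 19, 16, 14] end={s11,s12,s16,s19,s21,s24,s25,s27,s3,s31,s32,s36,…} rej; 3/3 del acc.
'jjd': N↓-sim [22, 21, 16, 14] end={s11,s12,s16,s19,s20,s21,s25,s27,s3,s31,s32,s36,…} — reject; 3/3 single-dels accept.
'jjj': run [22, 21, 16, 14] end={s11,s12,s16,s19,s21,s24,s25,s27,s3,s31,s32,s36,…} — reject; 3/3 del acc.
6 obstructions.

min(Σ*\↓L) = [ddd, ddj, djd, djj, jjd, jjj].


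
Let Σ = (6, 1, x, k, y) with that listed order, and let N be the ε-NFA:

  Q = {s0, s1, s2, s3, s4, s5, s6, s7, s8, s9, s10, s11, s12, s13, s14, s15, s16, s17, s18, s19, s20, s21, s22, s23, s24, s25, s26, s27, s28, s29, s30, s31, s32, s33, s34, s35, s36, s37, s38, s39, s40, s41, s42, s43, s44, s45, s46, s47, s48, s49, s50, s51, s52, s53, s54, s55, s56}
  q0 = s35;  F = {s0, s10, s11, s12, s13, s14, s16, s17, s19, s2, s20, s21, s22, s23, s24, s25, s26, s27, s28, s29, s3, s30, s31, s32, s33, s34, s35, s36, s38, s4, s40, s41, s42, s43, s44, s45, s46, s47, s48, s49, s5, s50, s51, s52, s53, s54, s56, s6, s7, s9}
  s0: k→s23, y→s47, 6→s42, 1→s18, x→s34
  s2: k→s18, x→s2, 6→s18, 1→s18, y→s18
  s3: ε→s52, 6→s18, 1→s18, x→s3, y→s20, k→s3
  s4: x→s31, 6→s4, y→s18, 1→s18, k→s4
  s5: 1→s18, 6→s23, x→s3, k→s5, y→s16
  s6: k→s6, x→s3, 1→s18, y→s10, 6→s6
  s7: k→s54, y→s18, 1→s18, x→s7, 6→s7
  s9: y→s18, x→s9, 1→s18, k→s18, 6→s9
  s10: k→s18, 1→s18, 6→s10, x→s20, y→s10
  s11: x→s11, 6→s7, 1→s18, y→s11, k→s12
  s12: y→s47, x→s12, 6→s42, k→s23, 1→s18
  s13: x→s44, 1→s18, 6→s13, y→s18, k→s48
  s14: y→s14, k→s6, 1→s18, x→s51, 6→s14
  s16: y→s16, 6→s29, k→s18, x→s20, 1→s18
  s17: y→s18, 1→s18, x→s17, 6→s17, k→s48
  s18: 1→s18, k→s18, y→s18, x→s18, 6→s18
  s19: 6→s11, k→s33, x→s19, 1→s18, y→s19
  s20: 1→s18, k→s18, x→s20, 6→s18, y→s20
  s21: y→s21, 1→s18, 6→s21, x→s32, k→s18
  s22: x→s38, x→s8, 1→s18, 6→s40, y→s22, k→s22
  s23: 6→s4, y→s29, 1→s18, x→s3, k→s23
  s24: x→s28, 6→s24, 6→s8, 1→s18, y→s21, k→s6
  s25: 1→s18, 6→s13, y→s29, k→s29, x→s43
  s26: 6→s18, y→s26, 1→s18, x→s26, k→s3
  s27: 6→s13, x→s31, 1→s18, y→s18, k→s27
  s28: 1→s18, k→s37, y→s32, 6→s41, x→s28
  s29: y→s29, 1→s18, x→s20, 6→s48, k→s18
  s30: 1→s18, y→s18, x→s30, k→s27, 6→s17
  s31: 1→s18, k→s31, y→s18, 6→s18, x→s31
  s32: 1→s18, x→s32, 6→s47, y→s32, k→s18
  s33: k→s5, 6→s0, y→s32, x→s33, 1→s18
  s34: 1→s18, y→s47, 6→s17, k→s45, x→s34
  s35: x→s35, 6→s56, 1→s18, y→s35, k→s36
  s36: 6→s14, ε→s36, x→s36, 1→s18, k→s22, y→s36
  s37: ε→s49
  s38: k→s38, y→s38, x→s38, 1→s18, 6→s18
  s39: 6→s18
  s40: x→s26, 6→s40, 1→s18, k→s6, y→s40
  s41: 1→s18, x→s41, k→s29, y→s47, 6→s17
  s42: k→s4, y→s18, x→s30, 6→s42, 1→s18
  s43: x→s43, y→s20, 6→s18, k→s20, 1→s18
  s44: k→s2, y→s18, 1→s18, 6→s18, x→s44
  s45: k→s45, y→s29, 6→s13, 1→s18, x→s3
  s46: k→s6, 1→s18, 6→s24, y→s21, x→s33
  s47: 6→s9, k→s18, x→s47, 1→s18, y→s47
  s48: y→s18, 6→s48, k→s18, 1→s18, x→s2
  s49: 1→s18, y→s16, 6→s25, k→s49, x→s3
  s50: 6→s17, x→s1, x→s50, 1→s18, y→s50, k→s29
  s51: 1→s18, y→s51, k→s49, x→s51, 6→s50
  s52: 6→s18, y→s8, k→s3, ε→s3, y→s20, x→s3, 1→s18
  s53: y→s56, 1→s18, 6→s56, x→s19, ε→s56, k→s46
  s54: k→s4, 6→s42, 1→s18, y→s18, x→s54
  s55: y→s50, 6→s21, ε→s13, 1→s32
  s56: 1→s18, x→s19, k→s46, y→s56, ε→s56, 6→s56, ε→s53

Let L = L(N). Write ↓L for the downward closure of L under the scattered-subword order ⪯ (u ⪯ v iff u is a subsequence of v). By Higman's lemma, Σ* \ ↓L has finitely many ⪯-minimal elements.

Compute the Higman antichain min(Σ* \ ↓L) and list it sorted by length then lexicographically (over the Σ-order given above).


|Q|=57, |F|=50, |δ|=271 (8 ε).
min D↑ (49 st, q0=0, F={2}): 0:6→1,1→2,x→0,k→3,y→0 1:6→1,1→2,x→4,k→5,y→1 2:6→2,1→2,x→2,k→2,y→2 3:6→6,1→2,x→3,k→7,y→3 4:6→8,1→2,x→4,k→9,y→4 5:6→10,1→2,x→9,k→11,y→12 6:6→6,1→2,x→13,k→11,y→6 7:6→14,1→2,x→15,k→7,y→7 8:6→16,1→2,x→8,k→17,y→8 9:6→18,1→2,x→9,k→19,y→20 10:6→10,1→2,x→21,k→11,y→12 11:6→11,1→2,x→22,k→11,y→23 12:6→12,1→2,x→20,k→2,y→12 13:6→24,1→2,x→13,k→25,y→13 14:6→14,1→2,x→26,k→11,y→14 15:6→2,1→2,x→15,k→15,y→15 16:6→16,1→2,x→16,k→27,y→2 17:6→28,1→2,x→17,k→29,y→30 18:6→28,1→2,x→31,k→29,y→30 19:6→29,1→2,x→22,k→19,y→32 20:6→30,1→2,x→20,k→2,y→20 21:6→33,1→2,x→21,k→25,y→20 22:6→2,1→2,x→22,k→22,y→34 23:6→23,1→2,x→34,k→2,y→23 24:6→35,1→2,x→24,k→36,y→24 25:6→37,1→2,x→22,k→25,y→32 26:6→2,1→2,x→26,k→22,y→26 27:6→28,1→2,x→27,k→38,y→2 28:6→28,1→2,x→39,k→38,y→2 29:6→38,1→2,x→22,k→29,y→36 30:6→40,1→2,x→30,k→2,y→30 31:6→35,1→2,x→31,k→41,y→30 32:6→36,1→2,x→34,k→2,y→32 33:6→35,1→2,x→33,k→36,y→30 34:6→2,1→2,x→34,k→2,y→34 35:6→35,1→2,x→35,k→42,y→2 36:6→42,1→2,x→34,k→2,y→36 37:6→43,1→2,x→44,k→36,y→36 38:6→38,1→2,x→45,k→38,y→2 39:6→35,1→2,x→39,k→46,y→2 40:6→40,1→2,x→40,k→2,y→2 41:6→43,1→2,x→22,k→41,y→36 42:6→42,1→2,x→47,k→2,y→2 43:6→43,1→2,x→48,k→42,y→2 44:6→2,1→2,x→44,k→34,y→34 45:6→2,1→2,x→45,k→45,y→2 46:6→43,1→2,x→45,k→46,y→2 47:6→2,1→2,x→47,k→2,y→2 48:6→2,1→2,x→48,k→47,y→2 (ε-aug+det+¬).
'1': run [54, 1] end={s18} rej; 1/1 del acc.
'6kyk': |S_i|=[54, 50, 39, 12, 1] end={s18} rej; 4/4 del acc.
'kkx6': N↓-sim [54, 48, 27, 11, 1] end={s18} — reject; 4/4 single-dels accept.
'6x66y': run [54, 50, 41, 31, 14, 1] end={s18} — reject; 5/5 deletions ∈↓L.
'k6x6kk': N↓-sim [54, 48, 40, 30, 15, 5, 1] end={s18} ∉↓L; 6/6 single-dels accept.
5 words, ⪯-incomp.

Antichain: [1, 6kyk, kkx6, 6x66y, k6x6kk].
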